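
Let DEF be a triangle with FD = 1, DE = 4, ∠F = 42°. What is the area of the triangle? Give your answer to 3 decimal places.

Law of sines: sin E = FD·sin F/DE ≈ 0.16728.
Since DE ≥ FD, only the acute value applies: ∠E ≈ 9.63°.
Then ∠D = 180° − ∠F − ∠E ≈ 128.37°.
Law of sines gives EF = DE·sin D/sin F ≈ 4.6868.
Area = ½·DE·FD·sin D ≈ 1.568.

area ≈ 1.568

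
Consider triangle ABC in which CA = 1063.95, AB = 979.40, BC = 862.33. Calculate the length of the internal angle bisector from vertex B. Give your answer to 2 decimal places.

By the law of cosines, cos B = (AB² + BC² − CA²) / (2·AB·BC) ≈ 0.33795, so ∠B ≈ 70.25°.
The bisector from B has length 2·AB·BC·cos(∠B/2)/(AB+BC) ≈ 750.14.

750.14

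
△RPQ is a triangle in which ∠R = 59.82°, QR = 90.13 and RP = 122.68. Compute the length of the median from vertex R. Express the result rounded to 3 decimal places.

m_R ≈ 92.589

By the law of cosines, PQ² = QR² + RP² − 2·QR·RP·cos R = 12057, so PQ ≈ 109.8.
Median from R: ½√(2·QR² + 2·RP² − PQ²) ≈ 92.589.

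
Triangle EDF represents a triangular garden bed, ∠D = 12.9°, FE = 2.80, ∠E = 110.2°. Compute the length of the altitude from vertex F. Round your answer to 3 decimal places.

The third angle is ∠F = 180° − ∠E − ∠D = 56.90°.
Law of sines: DF = FE·sin E/sin D ≈ 11.771.
Law of sines: ED = FE·sin F/sin D ≈ 10.507.
Area = ½·FE·DF·sin F ≈ 13.805.
The altitude from F has length 2·area/ED ≈ 2.6278.

2.628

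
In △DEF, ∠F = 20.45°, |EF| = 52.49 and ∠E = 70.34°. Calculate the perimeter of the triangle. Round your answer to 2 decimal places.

The third angle is ∠D = 180° − ∠E − ∠F = 89.21°.
Law of sines: |FD| = |EF|·sin E/sin D ≈ 49.435.
Law of sines: |DE| = |EF|·sin F/sin D ≈ 18.341.
Semiperimeter s = (52.49+49.435+18.341)/2 = 60.133.
Perimeter = 52.49 + 49.435 + 18.341 = 120.27.

perimeter ≈ 120.27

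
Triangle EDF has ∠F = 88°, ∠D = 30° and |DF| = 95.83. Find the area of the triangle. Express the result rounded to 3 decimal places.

area ≈ 2598.624

The third angle is ∠E = 180° − ∠D − ∠F = 62.00°.
Law of sines: |FE| = |DF|·sin D/sin E ≈ 54.267.
Law of sines: |ED| = |DF|·sin F/sin E ≈ 108.47.
Area = ½·|DF|·|FE|·sin F ≈ 2598.6.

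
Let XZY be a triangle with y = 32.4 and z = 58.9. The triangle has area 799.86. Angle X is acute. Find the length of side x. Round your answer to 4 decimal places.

49.3749

From area = ½·z·y·sin X, we get sin X = 2·area/(z·y) ≈ 0.83827.
Taking the acute solution, ∠X ≈ 56.96°.
Law of cosines then gives x ≈ 49.375.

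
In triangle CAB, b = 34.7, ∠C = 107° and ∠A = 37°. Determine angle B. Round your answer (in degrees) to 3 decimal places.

∠B ≈ 36.000°

The third angle is ∠B = 180° − ∠C − ∠A = 36.00°.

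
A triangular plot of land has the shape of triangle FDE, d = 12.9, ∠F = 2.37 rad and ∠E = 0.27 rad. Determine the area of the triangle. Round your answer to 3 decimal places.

The third angle is ∠D = π − ∠E − ∠F = 0.502 rad.
Law of sines: f = d·sin F/sin D ≈ 18.707.
Law of sines: e = d·sin E/sin D ≈ 7.1561.
Area = ½·d·f·sin E ≈ 32.184.

area ≈ 32.184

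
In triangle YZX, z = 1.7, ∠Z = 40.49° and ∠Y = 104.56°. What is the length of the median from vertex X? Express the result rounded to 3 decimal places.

The third angle is ∠X = 180° − ∠Y − ∠Z = 34.95°.
Law of sines: y = z·sin Y/sin Z ≈ 2.5341.
Law of sines: x = z·sin X/sin Z ≈ 1.4998.
Median from X: ½√(2·y² + 2·z² − x²) ≈ 2.0232.

m_X ≈ 2.023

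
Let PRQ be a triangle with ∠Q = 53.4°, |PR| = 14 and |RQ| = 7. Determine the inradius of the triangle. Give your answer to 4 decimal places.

2.5138

Law of sines: sin P = |RQ|·sin Q/|PR| ≈ 0.40141.
Since |PR| ≥ |RQ|, only the acute value applies: ∠P ≈ 23.67°.
Then ∠R = 180° − ∠Q − ∠P ≈ 102.93°.
Law of sines gives |QP| = |PR|·sin R/sin Q ≈ 16.996.
Area = ½·|PR|·|RQ|·sin R ≈ 47.757.
Semiperimeter s = (7+16.996+14)/2 = 18.998.
Inradius = area/s = 47.757/18.998 ≈ 2.5138.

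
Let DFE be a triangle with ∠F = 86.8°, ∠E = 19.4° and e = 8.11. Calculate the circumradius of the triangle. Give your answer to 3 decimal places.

12.208

The third angle is ∠D = 180° − ∠F − ∠E = 73.80°.
Law of sines: d = e·sin D/sin E ≈ 23.446.
Law of sines: f = e·sin F/sin E ≈ 24.378.
Circumradius = e/(2 sin E) ≈ 12.208.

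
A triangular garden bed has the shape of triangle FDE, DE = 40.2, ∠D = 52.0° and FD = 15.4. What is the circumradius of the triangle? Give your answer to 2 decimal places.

R ≈ 20.96

By the law of cosines, EF² = FD² + DE² − 2·FD·DE·cos D = 1090.9, so EF ≈ 33.029.
Area = ½·FD·DE·sin D ≈ 243.92.
Circumradius = EF/(2 sin D) ≈ 20.957.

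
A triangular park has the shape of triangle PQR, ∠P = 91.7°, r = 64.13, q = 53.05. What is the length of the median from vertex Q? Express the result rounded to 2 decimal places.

By the law of cosines, p² = q² + r² − 2·q·r·cos P = 7128.8, so p ≈ 84.432.
Median from Q: ½√(2·r² + 2·p² − q²) ≈ 70.122.

70.12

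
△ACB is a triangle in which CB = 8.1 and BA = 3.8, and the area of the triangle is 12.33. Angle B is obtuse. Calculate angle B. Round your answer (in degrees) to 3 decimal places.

126.758

From area = ½·CB·BA·sin B, we get sin B = 2·area/(CB·BA) ≈ 0.80117.
Taking the obtuse solution, ∠B ≈ 126.76°.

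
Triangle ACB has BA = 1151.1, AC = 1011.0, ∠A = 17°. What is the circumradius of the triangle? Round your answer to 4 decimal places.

R ≈ 595.6873

By the law of cosines, CB² = BA² + AC² − 2·BA·AC·cos A = 1.2133e+05, so CB ≈ 348.32.
Area = ½·BA·AC·sin A ≈ 1.7013e+05.
Circumradius = CB/(2 sin A) ≈ 595.69.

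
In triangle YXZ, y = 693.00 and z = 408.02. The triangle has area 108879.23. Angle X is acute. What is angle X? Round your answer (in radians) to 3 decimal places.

From area = ½·z·y·sin X, we get sin X = 2·area/(z·y) ≈ 0.77012.
Taking the acute solution, ∠X ≈ 0.879 rad.

0.879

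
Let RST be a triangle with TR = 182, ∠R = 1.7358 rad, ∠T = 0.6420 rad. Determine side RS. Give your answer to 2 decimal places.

157.56

The third angle is ∠S = π − ∠T − ∠R = 0.7638 rad.
Law of sines: RS = TR·sin T/sin S ≈ 157.56.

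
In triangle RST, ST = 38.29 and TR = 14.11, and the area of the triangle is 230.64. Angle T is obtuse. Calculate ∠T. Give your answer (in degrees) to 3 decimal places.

From area = ½·ST·TR·sin T, we get sin T = 2·area/(ST·TR) ≈ 0.85379.
Taking the obtuse solution, ∠T ≈ 121.37°.

∠T ≈ 121.373°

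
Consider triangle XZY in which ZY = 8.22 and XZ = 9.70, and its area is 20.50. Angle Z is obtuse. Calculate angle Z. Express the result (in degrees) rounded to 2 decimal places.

149.06

From area = ½·XZ·ZY·sin Z, we get sin Z = 2·area/(XZ·ZY) ≈ 0.51421.
Taking the obtuse solution, ∠Z ≈ 149.06°.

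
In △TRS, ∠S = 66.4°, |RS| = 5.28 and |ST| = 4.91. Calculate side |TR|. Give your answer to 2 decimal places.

By the law of cosines, |TR|² = |RS|² + |ST|² − 2·|RS|·|ST|·cos S = 31.229, so |TR| ≈ 5.5883.

5.59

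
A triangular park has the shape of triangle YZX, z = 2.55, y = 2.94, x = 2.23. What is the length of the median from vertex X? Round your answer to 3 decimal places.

Median from X: ½√(2·y² + 2·z² − x²) ≈ 2.5159.

2.516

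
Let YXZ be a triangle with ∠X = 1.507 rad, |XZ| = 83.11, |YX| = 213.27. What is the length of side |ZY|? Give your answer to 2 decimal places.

By the law of cosines, |ZY|² = |YX|² + |XZ|² − 2·|YX|·|XZ|·cos X = 50131, so |ZY| ≈ 223.9.

223.90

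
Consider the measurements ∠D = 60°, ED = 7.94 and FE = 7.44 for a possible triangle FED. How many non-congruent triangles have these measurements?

2

ED·sin D = 7.94·sin(60°) ≈ 6.876.
Since ED sin D < FE < ED (6.876 < 7.44 < 7.94), two triangles exist.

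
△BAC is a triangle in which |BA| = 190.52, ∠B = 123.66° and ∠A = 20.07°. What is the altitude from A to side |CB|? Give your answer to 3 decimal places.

The third angle is ∠C = 180° − ∠B − ∠A = 36.27°.
Law of sines: |AC| = |BA|·sin B/sin C ≈ 268.05.
Law of sines: |CB| = |BA|·sin A/sin C ≈ 110.52.
Area = ½·|BA|·|AC|·sin A ≈ 8762.7.
The altitude from A has length 2·area/|CB| ≈ 158.58.

h_A ≈ 158.578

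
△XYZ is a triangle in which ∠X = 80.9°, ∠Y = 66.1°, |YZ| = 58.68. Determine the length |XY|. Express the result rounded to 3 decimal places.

The third angle is ∠Z = 180° − ∠X − ∠Y = 33.00°.
Law of sines: |XY| = |YZ|·sin Z/sin X ≈ 32.367.

32.367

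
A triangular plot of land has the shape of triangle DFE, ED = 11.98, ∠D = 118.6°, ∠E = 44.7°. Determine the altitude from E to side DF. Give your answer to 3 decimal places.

The third angle is ∠F = 180° − ∠E − ∠D = 16.70°.
Law of sines: FE = ED·sin D/sin F ≈ 36.603.
Law of sines: DF = ED·sin E/sin F ≈ 29.324.
Area = ½·ED·FE·sin E ≈ 154.22.
The altitude from E has length 2·area/DF ≈ 10.518.

10.518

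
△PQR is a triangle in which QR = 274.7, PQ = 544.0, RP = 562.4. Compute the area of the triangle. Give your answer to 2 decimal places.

Semiperimeter s = (274.7 + 562.4 + 544)/2 = 690.55.
Heron's formula: area = √(690.55·415.85·128.15·146.55) ≈ 73438.

area ≈ 73437.54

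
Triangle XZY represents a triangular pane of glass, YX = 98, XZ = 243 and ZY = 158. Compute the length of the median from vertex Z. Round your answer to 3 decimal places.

Median from Z: ½√(2·XZ² + 2·ZY² − YX²) ≈ 199.01.

m_Z ≈ 199.011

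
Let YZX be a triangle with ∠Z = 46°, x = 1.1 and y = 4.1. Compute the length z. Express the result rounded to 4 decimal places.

3.4284

By the law of cosines, z² = x² + y² − 2·x·y·cos Z = 11.754, so z ≈ 3.4284.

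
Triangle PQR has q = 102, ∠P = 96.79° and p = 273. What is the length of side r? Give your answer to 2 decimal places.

241.46

Law of sines: sin Q = q·sin P/p ≈ 0.37101.
Since p ≥ q, only the acute value applies: ∠Q ≈ 21.78°.
Then ∠R = 180° − ∠P − ∠Q ≈ 61.43°.
Law of sines gives r = p·sin R/sin P ≈ 241.46.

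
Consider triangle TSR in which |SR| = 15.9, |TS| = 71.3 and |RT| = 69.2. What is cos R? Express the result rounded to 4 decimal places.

By the law of cosines, cos R = (|SR|² + |RT|² − |TS|²) / (2·|SR|·|RT|) ≈ -0.01920, so ∠R ≈ 91.10°.

-0.0192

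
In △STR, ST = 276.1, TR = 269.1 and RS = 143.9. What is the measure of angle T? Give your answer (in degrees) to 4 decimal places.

By the law of cosines, cos T = (ST² + TR² − RS²) / (2·ST·TR) ≈ 0.86098, so ∠T ≈ 30.57°.

30.5734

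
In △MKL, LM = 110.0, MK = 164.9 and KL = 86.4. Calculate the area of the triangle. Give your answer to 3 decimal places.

Semiperimeter s = (86.4 + 110 + 164.9)/2 = 180.65.
Heron's formula: area = √(180.65·94.25·70.65·15.75) ≈ 4352.7.

4352.673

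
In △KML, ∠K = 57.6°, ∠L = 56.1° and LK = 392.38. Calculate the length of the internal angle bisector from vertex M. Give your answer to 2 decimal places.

300.33

The third angle is ∠M = 180° − ∠L − ∠K = 66.30°.
Law of sines: ML = LK·sin K/sin M ≈ 361.81.
Law of sines: KM = LK·sin L/sin M ≈ 355.68.
The bisector from M has length 2·KM·ML·cos(∠M/2)/(KM+ML) ≈ 300.33.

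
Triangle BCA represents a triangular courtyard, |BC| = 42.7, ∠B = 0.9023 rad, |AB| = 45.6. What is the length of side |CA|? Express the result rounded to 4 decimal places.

By the law of cosines, |CA|² = |AB|² + |BC|² − 2·|AB|·|BC|·cos B = 1489, so |CA| ≈ 38.587.

38.5872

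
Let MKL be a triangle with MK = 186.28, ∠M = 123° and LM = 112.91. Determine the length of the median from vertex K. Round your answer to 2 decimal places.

By the law of cosines, KL² = LM² + MK² − 2·LM·MK·cos M = 70360, so KL ≈ 265.25.
Median from K: ½√(2·MK² + 2·KL² − LM²) ≈ 222.13.

222.13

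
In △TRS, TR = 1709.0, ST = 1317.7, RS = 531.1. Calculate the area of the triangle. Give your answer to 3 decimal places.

Semiperimeter s = (531.1 + 1317.7 + 1709)/2 = 1778.9.
Heron's formula: area = √(1778.9·1247.8·461.2·69.9) ≈ 2.675e+05.

area ≈ 267504.748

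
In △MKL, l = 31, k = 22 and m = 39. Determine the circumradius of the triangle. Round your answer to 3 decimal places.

By the law of cosines, cos M = (k² + l² − m²) / (2·k·l) ≈ -0.05572, so ∠M ≈ 93.19°.
Circumradius = m/(2 sin M) ≈ 19.53.

19.530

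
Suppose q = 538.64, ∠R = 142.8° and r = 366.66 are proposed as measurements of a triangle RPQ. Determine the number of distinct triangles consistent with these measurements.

0

q·sin R = 538.64·sin(142.8°) ≈ 325.7.
Since ∠R is not acute, a triangle exists only if r > q; here r ≤ q, so there is no triangle.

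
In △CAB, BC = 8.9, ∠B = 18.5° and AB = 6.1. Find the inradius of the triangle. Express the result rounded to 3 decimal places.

0.923

By the law of cosines, CA² = AB² + BC² − 2·AB·BC·cos B = 13.451, so CA ≈ 3.6676.
Area = ½·AB·BC·sin B ≈ 8.6132.
Semiperimeter s = (6.1+8.9+3.6676)/2 = 9.3338.
Inradius = area/s = 8.6132/9.3338 ≈ 0.9228.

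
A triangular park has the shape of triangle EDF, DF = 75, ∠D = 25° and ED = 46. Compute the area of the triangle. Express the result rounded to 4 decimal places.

area ≈ 729.0165

Area = ½·ED·DF·sin D ≈ 729.02.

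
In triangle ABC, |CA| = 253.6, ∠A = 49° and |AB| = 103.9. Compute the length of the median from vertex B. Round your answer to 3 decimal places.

97.913

By the law of cosines, |BC|² = |CA|² + |AB|² − 2·|CA|·|AB|·cos A = 40535, so |BC| ≈ 201.33.
Median from B: ½√(2·|AB|² + 2·|BC|² − |CA|²) ≈ 97.913.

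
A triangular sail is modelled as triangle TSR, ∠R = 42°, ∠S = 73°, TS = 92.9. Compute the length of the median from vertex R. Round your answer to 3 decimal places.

m_R ≈ 120.718

The third angle is ∠T = 180° − ∠S − ∠R = 65.00°.
Law of sines: SR = TS·sin T/sin R ≈ 125.83.
Law of sines: RT = TS·sin S/sin R ≈ 132.77.
Median from R: ½√(2·SR² + 2·RT² − TS²) ≈ 120.72.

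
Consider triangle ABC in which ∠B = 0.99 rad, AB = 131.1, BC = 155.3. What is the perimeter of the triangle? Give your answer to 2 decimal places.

424.11

By the law of cosines, CA² = AB² + BC² − 2·AB·BC·cos B = 18963, so CA ≈ 137.71.
Semiperimeter s = (155.3+137.71+131.1)/2 = 212.05.
Perimeter = 155.3 + 137.71 + 131.1 = 424.11.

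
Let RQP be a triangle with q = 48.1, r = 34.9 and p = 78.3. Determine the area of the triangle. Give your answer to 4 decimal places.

531.2601

Semiperimeter s = (34.9 + 48.1 + 78.3)/2 = 80.65.
Heron's formula: area = √(80.65·45.75·32.55·2.35) ≈ 531.26.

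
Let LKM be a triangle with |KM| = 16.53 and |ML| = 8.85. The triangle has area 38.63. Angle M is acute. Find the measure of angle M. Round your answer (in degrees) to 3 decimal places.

∠M ≈ 31.879°

From area = ½·|KM|·|ML|·sin M, we get sin M = 2·area/(|KM|·|ML|) ≈ 0.52813.
Taking the acute solution, ∠M ≈ 31.88°.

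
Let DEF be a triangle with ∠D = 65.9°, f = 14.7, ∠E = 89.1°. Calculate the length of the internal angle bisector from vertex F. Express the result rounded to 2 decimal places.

The third angle is ∠F = 180° − ∠D − ∠E = 25.00°.
Law of sines: d = f·sin D/sin F ≈ 31.751.
Law of sines: e = f·sin E/sin F ≈ 34.779.
The bisector from F has length 2·d·e·cos(∠F/2)/(d+e) ≈ 32.409.

t_F ≈ 32.41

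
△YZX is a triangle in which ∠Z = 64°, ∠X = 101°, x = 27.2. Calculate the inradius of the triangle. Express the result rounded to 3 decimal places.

2.958

The third angle is ∠Y = 180° − ∠Z − ∠X = 15.00°.
Law of sines: y = x·sin Y/sin X ≈ 7.1716.
Law of sines: z = x·sin Z/sin X ≈ 24.905.
Area = ½·x·y·sin Z ≈ 87.663.
Semiperimeter s = (7.1716+24.905+27.2)/2 = 29.638.
Inradius = area/s = 87.663/29.638 ≈ 2.9578.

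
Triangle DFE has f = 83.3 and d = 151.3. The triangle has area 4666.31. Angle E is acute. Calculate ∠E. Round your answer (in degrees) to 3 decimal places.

47.773

From area = ½·d·f·sin E, we get sin E = 2·area/(d·f) ≈ 0.74049.
Taking the acute solution, ∠E ≈ 47.77°.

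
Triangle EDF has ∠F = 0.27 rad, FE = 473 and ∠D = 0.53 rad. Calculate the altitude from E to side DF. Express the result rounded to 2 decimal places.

h_E ≈ 126.16

The third angle is ∠E = π − ∠D − ∠F = 2.342 rad.
Law of sines: DF = FE·sin E/sin D ≈ 671.19.
Law of sines: ED = FE·sin F/sin D ≈ 249.57.
Area = ½·FE·DF·sin F ≈ 42340.
The altitude from E has length 2·area/DF ≈ 126.16.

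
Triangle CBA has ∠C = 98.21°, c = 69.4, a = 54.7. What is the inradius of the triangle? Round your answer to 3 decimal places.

12.071

Law of sines: sin A = a·sin C/c ≈ 0.78011.
Since c ≥ a, only the acute value applies: ∠A ≈ 51.27°.
Then ∠B = 180° − ∠C − ∠A ≈ 30.52°.
Law of sines gives b = c·sin B/sin C ≈ 35.609.
Area = ½·c·a·sin B ≈ 963.91.
Semiperimeter s = (69.4+35.609+54.7)/2 = 79.854.
Inradius = area/s = 963.91/79.854 ≈ 12.071.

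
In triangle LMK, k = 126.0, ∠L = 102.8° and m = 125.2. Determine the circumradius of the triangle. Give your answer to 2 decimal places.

R ≈ 100.66

By the law of cosines, l² = m² + k² − 2·m·k·cos L = 38541, so l ≈ 196.32.
Area = ½·m·k·sin L ≈ 7691.6.
Circumradius = l/(2 sin L) ≈ 100.66.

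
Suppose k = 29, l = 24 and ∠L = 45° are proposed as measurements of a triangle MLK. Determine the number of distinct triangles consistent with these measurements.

2

k·sin L = 29·sin(45°) ≈ 20.51.
Since k sin L < l < k (20.51 < 24 < 29), two triangles exist.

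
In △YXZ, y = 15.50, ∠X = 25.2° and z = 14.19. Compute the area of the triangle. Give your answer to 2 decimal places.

area ≈ 46.82

Area = ½·z·y·sin X ≈ 46.824.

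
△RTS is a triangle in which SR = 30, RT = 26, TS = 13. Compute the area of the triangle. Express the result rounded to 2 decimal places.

area ≈ 168.44

Semiperimeter s = (13 + 30 + 26)/2 = 34.5.
Heron's formula: area = √(34.5·21.5·4.5·8.5) ≈ 168.44.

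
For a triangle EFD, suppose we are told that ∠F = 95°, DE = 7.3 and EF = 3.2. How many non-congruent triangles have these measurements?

1

EF·sin F = 3.2·sin(95°) ≈ 3.188.
Since ∠F is not acute, a triangle exists only if DE > EF; here DE > EF, so there is exactly one triangle.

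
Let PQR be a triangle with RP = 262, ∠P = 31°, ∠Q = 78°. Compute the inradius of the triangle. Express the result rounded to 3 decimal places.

r ≈ 52.318

The third angle is ∠R = 180° − ∠P − ∠Q = 71.00°.
Law of sines: QR = RP·sin P/sin Q ≈ 137.95.
Law of sines: PQ = RP·sin R/sin Q ≈ 253.26.
Area = ½·RP·QR·sin R ≈ 17087.
Semiperimeter s = (137.95+262+253.26)/2 = 326.61.
Inradius = area/s = 17087/326.61 ≈ 52.318.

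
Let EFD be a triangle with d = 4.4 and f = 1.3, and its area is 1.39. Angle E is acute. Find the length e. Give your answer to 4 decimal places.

From area = ½·f·d·sin E, we get sin E = 2·area/(f·d) ≈ 0.48601.
Taking the acute solution, ∠E ≈ 29.08°.
Law of cosines then gives e ≈ 3.3245.

3.3245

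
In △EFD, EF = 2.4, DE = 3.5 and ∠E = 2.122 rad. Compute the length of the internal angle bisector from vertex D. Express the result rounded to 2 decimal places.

By the law of cosines, FD² = DE² + EF² − 2·DE·EF·cos E = 26.808, so FD ≈ 5.1777.
Law of cosines again: cos D = (FD² + DE² − EF²)/(2·FD·DE) ≈ 0.91873, so ∠D ≈ 0.406 rad.
The bisector from D has length 2·FD·DE·cos(∠D/2)/(FD+DE) ≈ 4.0909.

4.09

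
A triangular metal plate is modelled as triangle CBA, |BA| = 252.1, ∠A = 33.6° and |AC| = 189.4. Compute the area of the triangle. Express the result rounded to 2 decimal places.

Area = ½·|BA|·|AC|·sin A ≈ 13212.

13211.60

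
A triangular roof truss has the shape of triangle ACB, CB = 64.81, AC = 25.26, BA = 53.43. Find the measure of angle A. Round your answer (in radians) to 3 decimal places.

∠A ≈ 1.836 rad

By the law of cosines, cos A = (BA² + AC² − CB²) / (2·BA·AC) ≈ -0.26211, so ∠A ≈ 1.836 rad.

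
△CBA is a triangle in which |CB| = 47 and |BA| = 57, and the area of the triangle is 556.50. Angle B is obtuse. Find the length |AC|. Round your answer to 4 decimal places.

101.6450

From area = ½·|CB|·|BA|·sin B, we get sin B = 2·area/(|CB|·|BA|) ≈ 0.41545.
Taking the obtuse solution, ∠B ≈ 155.45°.
Law of cosines then gives |AC| ≈ 101.65.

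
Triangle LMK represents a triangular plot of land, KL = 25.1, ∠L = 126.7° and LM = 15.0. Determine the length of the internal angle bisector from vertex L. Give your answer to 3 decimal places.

By the law of cosines, MK² = KL² + LM² − 2·KL·LM·cos L = 1305, so MK ≈ 36.125.
The bisector from L has length 2·KL·LM·cos(∠L/2)/(KL+LM) ≈ 8.4227.

t_L ≈ 8.423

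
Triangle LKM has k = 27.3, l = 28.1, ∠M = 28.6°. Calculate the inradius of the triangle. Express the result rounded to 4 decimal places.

r ≈ 5.3139

By the law of cosines, m² = l² + k² − 2·l·k·cos M = 187.85, so m ≈ 13.706.
Area = ½·l·k·sin M ≈ 183.61.
Semiperimeter s = (28.1+27.3+13.706)/2 = 34.553.
Inradius = area/s = 183.61/34.553 ≈ 5.3139.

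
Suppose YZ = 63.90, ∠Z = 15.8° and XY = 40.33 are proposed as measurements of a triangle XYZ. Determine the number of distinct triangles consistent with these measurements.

2

YZ·sin Z = 63.90·sin(15.8°) ≈ 17.4.
Since YZ sin Z < XY < YZ (17.4 < 40.33 < 63.90), two triangles exist.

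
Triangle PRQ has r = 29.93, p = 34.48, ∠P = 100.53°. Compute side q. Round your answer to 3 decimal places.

Law of sines: sin R = r·sin P/p ≈ 0.85342.
Since p ≥ r, only the acute value applies: ∠R ≈ 58.59°.
Then ∠Q = 180° − ∠P − ∠R ≈ 20.88°.
Law of sines gives q = p·sin Q/sin P ≈ 12.502.

12.502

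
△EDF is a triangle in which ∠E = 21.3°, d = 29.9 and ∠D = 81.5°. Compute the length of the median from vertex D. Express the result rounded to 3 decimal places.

The third angle is ∠F = 180° − ∠E − ∠D = 77.20°.
Law of sines: e = d·sin E/sin D ≈ 10.982.
Law of sines: f = d·sin F/sin D ≈ 29.481.
Median from D: ½√(2·f² + 2·e² − d²) ≈ 16.473.

16.473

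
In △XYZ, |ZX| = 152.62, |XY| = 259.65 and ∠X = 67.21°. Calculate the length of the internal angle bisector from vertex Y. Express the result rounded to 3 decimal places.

240.392

By the law of cosines, |YZ|² = |ZX|² + |XY|² − 2·|ZX|·|XY|·cos X = 60011, so |YZ| ≈ 244.97.
Law of cosines again: cos Y = (|XY|² + |YZ|² − |ZX|²)/(2·|XY|·|YZ|) ≈ 0.81859, so ∠Y ≈ 35.06°.
The bisector from Y has length 2·|XY|·|YZ|·cos(∠Y/2)/(|XY|+|YZ|) ≈ 240.39.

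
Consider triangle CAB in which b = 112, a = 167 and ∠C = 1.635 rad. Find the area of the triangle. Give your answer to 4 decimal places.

area ≈ 9332.7316

Area = ½·a·b·sin C ≈ 9332.7.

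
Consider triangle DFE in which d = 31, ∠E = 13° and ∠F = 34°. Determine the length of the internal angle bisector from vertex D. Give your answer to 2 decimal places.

t_D ≈ 5.42

The third angle is ∠D = 180° − ∠F − ∠E = 133.00°.
Law of sines: f = d·sin F/sin D ≈ 23.703.
Law of sines: e = d·sin E/sin D ≈ 9.535.
The bisector from D has length 2·f·e·cos(∠D/2)/(f+e) ≈ 5.4227.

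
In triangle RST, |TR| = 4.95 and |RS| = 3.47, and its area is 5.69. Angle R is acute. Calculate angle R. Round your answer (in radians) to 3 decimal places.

0.724

From area = ½·|TR|·|RS|·sin R, we get sin R = 2·area/(|TR|·|RS|) ≈ 0.66253.
Taking the acute solution, ∠R ≈ 0.724 rad.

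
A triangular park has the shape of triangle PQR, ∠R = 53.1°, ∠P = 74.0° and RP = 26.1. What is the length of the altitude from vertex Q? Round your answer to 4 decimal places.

h_Q ≈ 25.1550

The third angle is ∠Q = 180° − ∠R − ∠P = 52.90°.
Law of sines: QR = RP·sin P/sin Q ≈ 31.456.
Law of sines: PQ = RP·sin R/sin Q ≈ 26.169.
Area = ½·RP·QR·sin R ≈ 328.27.
The altitude from Q has length 2·area/RP ≈ 25.155.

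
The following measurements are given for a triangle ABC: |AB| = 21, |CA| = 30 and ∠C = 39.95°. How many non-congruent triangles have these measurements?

2

|CA|·sin C = 30·sin(39.95°) ≈ 19.26.
Since |CA| sin C < |AB| < |CA| (19.26 < 21 < 30), two triangles exist.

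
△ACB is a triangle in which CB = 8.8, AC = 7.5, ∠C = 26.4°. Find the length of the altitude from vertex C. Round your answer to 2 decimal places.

7.46

By the law of cosines, BA² = AC² + CB² − 2·AC·CB·cos C = 15.456, so BA ≈ 3.9314.
Area = ½·AC·CB·sin C ≈ 14.673.
The altitude from C has length 2·area/BA ≈ 7.4645.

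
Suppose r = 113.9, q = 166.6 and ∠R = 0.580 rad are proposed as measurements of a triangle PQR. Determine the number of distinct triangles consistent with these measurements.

q·sin R = 166.6·sin(0.580 rad) ≈ 91.3.
Since q sin R < r < q (91.3 < 113.9 < 166.6), two triangles exist.

2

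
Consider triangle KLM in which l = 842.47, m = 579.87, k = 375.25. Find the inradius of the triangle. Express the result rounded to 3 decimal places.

Semiperimeter s = (375.25 + 842.47 + 579.87)/2 = 898.8.
Heron's formula: area = √(898.8·523.55·56.325·318.93) ≈ 91940.
Inradius = area/s = 91940/898.8 ≈ 102.29.

102.292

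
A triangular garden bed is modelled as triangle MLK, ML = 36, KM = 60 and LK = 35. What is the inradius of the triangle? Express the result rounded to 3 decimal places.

Semiperimeter s = (35 + 60 + 36)/2 = 65.5.
Heron's formula: area = √(65.5·30.5·5.5·29.5) ≈ 569.33.
Inradius = area/s = 569.33/65.5 ≈ 8.692.

r ≈ 8.692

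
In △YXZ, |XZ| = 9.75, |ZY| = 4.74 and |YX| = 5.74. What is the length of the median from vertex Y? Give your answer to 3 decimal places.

Median from Y: ½√(2·|ZY|² + 2·|YX|² − |XZ|²) ≈ 1.9854.

m_Y ≈ 1.985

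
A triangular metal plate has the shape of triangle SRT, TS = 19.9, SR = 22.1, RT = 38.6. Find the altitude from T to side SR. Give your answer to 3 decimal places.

Semiperimeter s = (38.6 + 19.9 + 22.1)/2 = 40.3.
Heron's formula: area = √(40.3·1.7·20.4·18.2) ≈ 159.49.
The altitude from T has length 2·area/SR ≈ 14.433.

h_T ≈ 14.433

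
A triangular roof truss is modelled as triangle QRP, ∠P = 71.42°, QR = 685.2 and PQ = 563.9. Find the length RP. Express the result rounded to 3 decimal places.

Law of sines: sin R = PQ·sin P/QR ≈ 0.78008.
Since QR ≥ PQ, only the acute value applies: ∠R ≈ 51.27°.
Then ∠Q = 180° − ∠P − ∠R ≈ 57.31°.
Law of sines gives RP = QR·sin Q/sin P ≈ 608.39.

608.392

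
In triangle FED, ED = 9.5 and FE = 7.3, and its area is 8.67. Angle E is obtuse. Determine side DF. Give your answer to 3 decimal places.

16.668

From area = ½·FE·ED·sin E, we get sin E = 2·area/(FE·ED) ≈ 0.25004.
Taking the obtuse solution, ∠E ≈ 165.52°.
Law of cosines then gives DF ≈ 16.668.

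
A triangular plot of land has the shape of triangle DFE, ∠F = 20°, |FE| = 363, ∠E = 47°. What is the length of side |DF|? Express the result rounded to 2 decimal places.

288.41

The third angle is ∠D = 180° − ∠F − ∠E = 113.00°.
Law of sines: |DF| = |FE|·sin E/sin D ≈ 288.41.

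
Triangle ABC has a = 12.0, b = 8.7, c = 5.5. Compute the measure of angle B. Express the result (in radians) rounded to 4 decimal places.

∠B ≈ 0.7278 rad

By the law of cosines, cos B = (c² + a² − b²) / (2·c·a) ≈ 0.74667, so ∠B ≈ 0.728 rad.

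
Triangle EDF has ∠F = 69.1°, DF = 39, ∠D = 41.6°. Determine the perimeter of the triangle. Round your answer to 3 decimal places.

105.628

The third angle is ∠E = 180° − ∠D − ∠F = 69.30°.
Law of sines: FE = DF·sin D/sin E ≈ 27.68.
Law of sines: ED = DF·sin F/sin E ≈ 38.948.
Semiperimeter s = (39+27.68+38.948)/2 = 52.814.
Perimeter = 39 + 27.68 + 38.948 = 105.63.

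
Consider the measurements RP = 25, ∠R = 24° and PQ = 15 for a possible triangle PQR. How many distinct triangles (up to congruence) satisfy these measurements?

RP·sin R = 25·sin(24°) ≈ 10.17.
Since RP sin R < PQ < RP (10.17 < 15 < 25), two triangles exist.

2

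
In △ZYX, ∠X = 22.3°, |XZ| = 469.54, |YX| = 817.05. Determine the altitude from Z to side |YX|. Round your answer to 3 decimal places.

h_Z ≈ 178.170

By the law of cosines, |ZY|² = |YX|² + |XZ|² − 2·|YX|·|XZ|·cos X = 1.7815e+05, so |ZY| ≈ 422.08.
Area = ½·|YX|·|XZ|·sin X ≈ 72787.
The altitude from Z has length 2·area/|YX| ≈ 178.17.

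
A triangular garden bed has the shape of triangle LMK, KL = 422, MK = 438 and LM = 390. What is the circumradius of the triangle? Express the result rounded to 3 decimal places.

241.351

By the law of cosines, cos L = (KL² + LM² − MK²) / (2·KL·LM) ≈ 0.42028, so ∠L ≈ 65.15°.
Circumradius = MK/(2 sin L) ≈ 241.35.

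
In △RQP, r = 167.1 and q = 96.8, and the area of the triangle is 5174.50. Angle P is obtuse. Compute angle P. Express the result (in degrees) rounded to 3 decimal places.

∠P ≈ 140.223°

From area = ½·r·q·sin P, we get sin P = 2·area/(r·q) ≈ 0.63980.
Taking the obtuse solution, ∠P ≈ 140.22°.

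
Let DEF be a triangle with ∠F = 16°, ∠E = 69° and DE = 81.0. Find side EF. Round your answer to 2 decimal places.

292.75

The third angle is ∠D = 180° − ∠E − ∠F = 95.00°.
Law of sines: EF = DE·sin D/sin F ≈ 292.75.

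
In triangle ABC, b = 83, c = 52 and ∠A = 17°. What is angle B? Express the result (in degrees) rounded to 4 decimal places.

By the law of cosines, a² = b² + c² − 2·b·c·cos A = 1338.2, so a ≈ 36.581.
Law of cosines again: cos B = (c² + a² − b²)/(2·c·a) ≈ -0.74829, so ∠B ≈ 138.44°.

138.4425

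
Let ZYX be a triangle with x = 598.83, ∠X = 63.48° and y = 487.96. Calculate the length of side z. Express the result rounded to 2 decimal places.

Law of sines: sin Y = y·sin X/x ≈ 0.72912.
Since x ≥ y, only the acute value applies: ∠Y ≈ 46.81°.
Then ∠Z = 180° − ∠X − ∠Y ≈ 69.71°.
Law of sines gives z = x·sin Z/sin X ≈ 627.71.

627.71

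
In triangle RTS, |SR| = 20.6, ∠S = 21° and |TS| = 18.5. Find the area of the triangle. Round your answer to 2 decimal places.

Area = ½·|TS|·|SR|·sin S ≈ 68.287.

68.29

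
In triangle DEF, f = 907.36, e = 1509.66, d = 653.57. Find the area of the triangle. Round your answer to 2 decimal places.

Semiperimeter s = (653.57 + 1509.7 + 907.36)/2 = 1535.3.
Heron's formula: area = √(1535.3·881.73·25.635·627.94) ≈ 1.4762e+05.

147617.04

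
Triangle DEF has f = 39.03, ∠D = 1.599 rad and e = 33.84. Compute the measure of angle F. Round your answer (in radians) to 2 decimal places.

∠F ≈ 0.84 rad

By the law of cosines, d² = e² + f² − 2·e·f·cos D = 2743, so d ≈ 52.373.
Law of cosines again: cos F = (d² + e² − f²)/(2·d·e) ≈ 0.66714, so ∠F ≈ 0.840 rad.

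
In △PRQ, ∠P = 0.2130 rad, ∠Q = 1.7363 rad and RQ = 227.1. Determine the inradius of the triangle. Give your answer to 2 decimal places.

The third angle is ∠R = π − ∠Q − ∠P = 1.1923 rad.
Law of sines: QP = RQ·sin R/sin P ≈ 998.26.
Law of sines: PR = RQ·sin Q/sin P ≈ 1059.6.
Area = ½·RQ·QP·sin Q ≈ 1.118e+05.
Semiperimeter s = (227.1+998.26+1059.6)/2 = 1142.5.
Inradius = area/s = 1.118e+05/1142.5 ≈ 97.86.

97.86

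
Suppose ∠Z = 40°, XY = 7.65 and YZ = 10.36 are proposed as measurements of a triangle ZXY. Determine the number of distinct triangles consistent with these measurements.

YZ·sin Z = 10.36·sin(40°) ≈ 6.659.
Since YZ sin Z < XY < YZ (6.659 < 7.65 < 10.36), two triangles exist.

2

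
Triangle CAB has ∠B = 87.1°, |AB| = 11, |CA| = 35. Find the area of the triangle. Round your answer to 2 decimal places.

Law of sines: sin C = |AB|·sin B/|CA| ≈ 0.31388.
Since |CA| ≥ |AB|, only the acute value applies: ∠C ≈ 18.29°.
Then ∠A = 180° − ∠B − ∠C ≈ 74.61°.
Law of sines gives |BC| = |CA|·sin A/sin B ≈ 33.788.
Area = ½·|CA|·|AB|·sin A ≈ 185.59.

185.59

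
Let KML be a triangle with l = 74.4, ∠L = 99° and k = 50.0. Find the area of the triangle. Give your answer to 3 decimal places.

area ≈ 1180.901

Law of sines: sin K = k·sin L/l ≈ 0.66377.
Since l ≥ k, only the acute value applies: ∠K ≈ 41.59°.
Then ∠M = 180° − ∠L − ∠K ≈ 39.41°.
Law of sines gives m = l·sin M/sin L ≈ 47.825.
Area = ½·l·k·sin M ≈ 1180.9.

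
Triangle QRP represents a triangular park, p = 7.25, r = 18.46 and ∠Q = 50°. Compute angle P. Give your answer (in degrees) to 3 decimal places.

By the law of cosines, q² = r² + p² − 2·r·p·cos Q = 221.28, so q ≈ 14.875.
Law of cosines again: cos P = (q² + r² − p²)/(2·q·r) ≈ 0.92769, so ∠P ≈ 21.92°.

∠P ≈ 21.923°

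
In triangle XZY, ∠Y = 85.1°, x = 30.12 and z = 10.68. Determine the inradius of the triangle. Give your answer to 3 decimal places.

4.459

By the law of cosines, y² = x² + z² − 2·x·z·cos Y = 966.32, so y ≈ 31.086.
Area = ½·x·z·sin Y ≈ 160.25.
Semiperimeter s = (30.12+10.68+31.086)/2 = 35.943.
Inradius = area/s = 160.25/35.943 ≈ 4.4585.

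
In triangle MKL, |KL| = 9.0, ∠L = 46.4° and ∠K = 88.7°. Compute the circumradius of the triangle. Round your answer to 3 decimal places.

6.375

The third angle is ∠M = 180° − ∠K − ∠L = 44.90°.
Law of sines: |LM| = |KL|·sin K/sin M ≈ 12.747.
Law of sines: |MK| = |KL|·sin L/sin M ≈ 9.2333.
Circumradius = |KL|/(2 sin M) ≈ 6.3751.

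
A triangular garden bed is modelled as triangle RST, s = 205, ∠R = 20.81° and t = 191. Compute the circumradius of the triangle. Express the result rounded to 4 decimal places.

102.5038

By the law of cosines, r² = s² + t² − 2·s·t·cos R = 5304.7, so r ≈ 72.833.
Area = ½·s·t·sin R ≈ 6955.3.
Circumradius = r/(2 sin R) ≈ 102.5.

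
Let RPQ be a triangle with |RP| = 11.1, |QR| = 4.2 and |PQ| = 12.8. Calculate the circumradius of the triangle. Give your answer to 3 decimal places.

6.604

By the law of cosines, cos R = (|QR|² + |RP|² − |PQ|²) / (2·|QR|·|RP|) ≈ -0.24657, so ∠R ≈ 104.27°.
Circumradius = |PQ|/(2 sin R) ≈ 6.6039.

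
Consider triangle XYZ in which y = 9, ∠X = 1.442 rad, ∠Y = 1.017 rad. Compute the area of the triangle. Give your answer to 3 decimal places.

The third angle is ∠Z = π − ∠X − ∠Y = 0.683 rad.
Law of sines: x = y·sin X/sin Y ≈ 10.494.
Law of sines: z = y·sin Z/sin Y ≈ 6.6749.
Area = ½·y·x·sin Z ≈ 29.788.

29.788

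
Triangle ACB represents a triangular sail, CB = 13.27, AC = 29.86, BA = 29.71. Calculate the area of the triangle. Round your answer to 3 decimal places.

Semiperimeter s = (13.27 + 29.71 + 29.86)/2 = 36.42.
Heron's formula: area = √(36.42·23.15·6.71·6.56) ≈ 192.65.

192.645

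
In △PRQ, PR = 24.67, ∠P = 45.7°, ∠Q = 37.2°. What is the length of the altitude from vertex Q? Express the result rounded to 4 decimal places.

The third angle is ∠R = 180° − ∠Q − ∠P = 97.10°.
Law of sines: RQ = PR·sin P/sin Q ≈ 29.203.
Law of sines: QP = PR·sin R/sin Q ≈ 40.491.
Area = ½·PR·RQ·sin R ≈ 357.46.
The altitude from Q has length 2·area/PR ≈ 28.979.

h_Q ≈ 28.9791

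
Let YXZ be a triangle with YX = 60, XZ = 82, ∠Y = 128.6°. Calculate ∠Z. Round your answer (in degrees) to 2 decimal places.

Law of sines: sin Z = YX·sin Y/XZ ≈ 0.57184.
Since XZ ≥ YX, only the acute value applies: ∠Z ≈ 34.88°.
Then ∠X = 180° − ∠Y − ∠Z ≈ 16.52°.

34.88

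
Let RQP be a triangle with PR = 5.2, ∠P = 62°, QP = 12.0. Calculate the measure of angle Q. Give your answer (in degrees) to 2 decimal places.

∠Q ≈ 25.66°

By the law of cosines, RQ² = QP² + PR² − 2·QP·PR·cos P = 112.45, so RQ ≈ 10.604.
Law of cosines again: cos Q = (RQ² + QP² − PR²)/(2·RQ·QP) ≈ 0.90141, so ∠Q ≈ 25.66°.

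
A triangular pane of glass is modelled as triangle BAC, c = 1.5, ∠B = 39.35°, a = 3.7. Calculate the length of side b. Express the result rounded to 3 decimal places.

2.712

By the law of cosines, b² = a² + c² − 2·a·c·cos B = 7.3565, so b ≈ 2.7123.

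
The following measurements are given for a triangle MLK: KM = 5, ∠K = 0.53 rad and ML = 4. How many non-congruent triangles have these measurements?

2

KM·sin K = 5·sin(0.53 rad) ≈ 2.528.
Since KM sin K < ML < KM (2.528 < 4 < 5), two triangles exist.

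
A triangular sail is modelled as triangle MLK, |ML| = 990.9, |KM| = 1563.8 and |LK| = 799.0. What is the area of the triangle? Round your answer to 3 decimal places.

Semiperimeter s = (799 + 1563.8 + 990.9)/2 = 1676.9.
Heron's formula: area = √(1676.9·877.85·113.05·685.95) ≈ 3.3786e+05.

337861.556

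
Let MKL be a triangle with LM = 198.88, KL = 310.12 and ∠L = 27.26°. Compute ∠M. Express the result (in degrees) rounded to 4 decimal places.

By the law of cosines, MK² = KL² + LM² − 2·KL·LM·cos L = 26074, so MK ≈ 161.48.
Law of cosines again: cos M = (LM² + MK² − KL²)/(2·LM·MK) ≈ -0.47560, so ∠M ≈ 118.40°.

∠M ≈ 118.3982°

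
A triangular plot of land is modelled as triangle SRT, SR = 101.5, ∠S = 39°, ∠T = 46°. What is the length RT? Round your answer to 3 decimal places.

The third angle is ∠R = 180° − ∠T − ∠S = 95.00°.
Law of sines: RT = SR·sin S/sin T ≈ 88.798.

88.798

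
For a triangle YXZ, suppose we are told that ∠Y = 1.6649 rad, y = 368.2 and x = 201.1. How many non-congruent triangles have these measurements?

x·sin Y = 201.1·sin(1.6649 rad) ≈ 200.2.
Since ∠Y is not acute, a triangle exists only if y > x; here y > x, so there is exactly one triangle.

1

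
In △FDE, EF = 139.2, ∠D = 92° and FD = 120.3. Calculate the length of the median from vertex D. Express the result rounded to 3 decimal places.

Law of sines: sin E = FD·sin D/EF ≈ 0.86370.
Since EF ≥ FD, only the acute value applies: ∠E ≈ 59.73°.
Then ∠F = 180° − ∠D − ∠E ≈ 28.27°.
Law of sines gives DE = EF·sin F/sin D ≈ 65.96.
Median from D: ½√(2·FD² + 2·DE² − EF²) ≈ 67.581.

67.581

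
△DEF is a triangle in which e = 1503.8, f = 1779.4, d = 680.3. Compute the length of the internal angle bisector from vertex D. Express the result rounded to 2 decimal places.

t_D ≈ 1600.30

By the law of cosines, cos D = (e² + f² − d²) / (2·e·f) ≈ 0.92771, so ∠D ≈ 0.383 rad.
The bisector from D has length 2·e·f·cos(∠D/2)/(e+f) ≈ 1600.3.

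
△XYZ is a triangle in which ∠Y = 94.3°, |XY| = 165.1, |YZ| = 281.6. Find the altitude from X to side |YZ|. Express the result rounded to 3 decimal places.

By the law of cosines, |ZX|² = |XY|² + |YZ|² − 2·|XY|·|YZ|·cos Y = 1.1353e+05, so |ZX| ≈ 336.94.
Area = ½·|XY|·|YZ|·sin Y ≈ 23181.
The altitude from X has length 2·area/|YZ| ≈ 164.64.

164.635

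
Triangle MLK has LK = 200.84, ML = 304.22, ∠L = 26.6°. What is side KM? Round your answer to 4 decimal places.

153.6935

By the law of cosines, KM² = ML² + LK² − 2·ML·LK·cos L = 23622, so KM ≈ 153.69.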